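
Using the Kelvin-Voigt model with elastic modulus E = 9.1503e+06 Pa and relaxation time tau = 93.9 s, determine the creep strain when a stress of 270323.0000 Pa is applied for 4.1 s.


epsilon(t) = (sigma/E) * (1 - exp(-t/tau))
sigma/E = 270323.0000 / 9.1503e+06 = 0.0295
exp(-t/tau) = exp(-4.1 / 93.9) = 0.9573
epsilon = 0.0295 * (1 - 0.9573)
epsilon = 0.0013


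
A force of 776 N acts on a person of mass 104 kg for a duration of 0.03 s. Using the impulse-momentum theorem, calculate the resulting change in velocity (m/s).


J = F * dt = 776 * 0.03 = 23.2800 N*s
delta_v = J / m
delta_v = 23.2800 / 104
delta_v = 0.2238


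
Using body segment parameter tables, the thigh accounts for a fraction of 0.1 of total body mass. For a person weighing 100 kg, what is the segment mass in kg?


m_segment = body_mass * fraction
m_segment = 100 * 0.1
m_segment = 10.0000


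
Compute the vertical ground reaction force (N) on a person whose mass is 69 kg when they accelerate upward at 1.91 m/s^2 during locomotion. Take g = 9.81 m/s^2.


GRF = m * (g + a)
GRF = 69 * (9.81 + 1.91)
GRF = 69 * 11.7200
GRF = 808.6800


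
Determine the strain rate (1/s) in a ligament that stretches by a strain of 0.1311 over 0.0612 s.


strain_rate = delta_strain / delta_t
strain_rate = 0.1311 / 0.0612
strain_rate = 2.1422


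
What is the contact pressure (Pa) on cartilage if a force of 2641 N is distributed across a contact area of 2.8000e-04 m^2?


P = F / A
P = 2641 / 2.8000e-04
P = 9.4321e+06


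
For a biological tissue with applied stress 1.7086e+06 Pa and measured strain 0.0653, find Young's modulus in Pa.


E = stress / strain
E = 1.7086e+06 / 0.0653
E = 2.6165e+07


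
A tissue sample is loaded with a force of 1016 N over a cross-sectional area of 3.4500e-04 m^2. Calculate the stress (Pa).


stress = F / A
stress = 1016 / 3.4500e-04
stress = 2.9449e+06


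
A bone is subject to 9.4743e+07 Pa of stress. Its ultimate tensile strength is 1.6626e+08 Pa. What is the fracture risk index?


FRI = applied / ultimate
FRI = 9.4743e+07 / 1.6626e+08
FRI = 0.5698


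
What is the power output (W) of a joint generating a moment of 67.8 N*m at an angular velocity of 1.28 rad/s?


P = M * omega
P = 67.8 * 1.28
P = 86.7840


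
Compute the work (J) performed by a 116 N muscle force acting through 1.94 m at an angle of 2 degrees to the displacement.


W = F * d * cos(theta)
theta = 2 deg = 0.0349 rad
cos(theta) = 0.9994
W = 116 * 1.94 * 0.9994
W = 224.9029


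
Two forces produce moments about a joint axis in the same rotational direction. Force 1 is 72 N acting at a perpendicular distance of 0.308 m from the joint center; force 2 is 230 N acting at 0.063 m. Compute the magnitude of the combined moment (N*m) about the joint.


M = F1 * d1 + F2 * d2
M = 72 * 0.308 + 230 * 0.063
M = 22.1760 + 14.4900
M = 36.6660


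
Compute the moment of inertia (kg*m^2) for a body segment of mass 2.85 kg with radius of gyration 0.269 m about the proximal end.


I = m * k^2
I = 2.85 * 0.269^2
k^2 = 0.0724
I = 0.2062


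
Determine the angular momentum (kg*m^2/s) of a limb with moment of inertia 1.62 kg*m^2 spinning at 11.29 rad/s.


L = I * omega
L = 1.62 * 11.29
L = 18.2898


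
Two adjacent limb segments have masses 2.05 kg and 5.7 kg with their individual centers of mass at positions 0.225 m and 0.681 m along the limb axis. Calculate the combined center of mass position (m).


COM = (m1*x1 + m2*x2) / (m1 + m2)
COM = (2.05*0.225 + 5.7*0.681) / (2.05 + 5.7)
Numerator = 4.3430
Denominator = 7.7500
COM = 0.5604


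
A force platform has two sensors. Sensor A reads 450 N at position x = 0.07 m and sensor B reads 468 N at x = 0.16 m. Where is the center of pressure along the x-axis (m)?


COP_x = (F1*x1 + F2*x2) / (F1 + F2)
COP_x = (450*0.07 + 468*0.16) / (450 + 468)
Numerator = 106.3800
Denominator = 918
COP_x = 0.1159


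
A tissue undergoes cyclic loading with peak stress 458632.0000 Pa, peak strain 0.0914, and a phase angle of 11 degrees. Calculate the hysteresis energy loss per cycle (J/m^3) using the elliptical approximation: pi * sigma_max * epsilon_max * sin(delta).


E_loss = pi * sigma_max * epsilon_max * sin(delta)
delta = 11 deg = 0.1920 rad
sin(delta) = 0.1908
E_loss = pi * 458632.0000 * 0.0914 * 0.1908
E_loss = 25128.0777


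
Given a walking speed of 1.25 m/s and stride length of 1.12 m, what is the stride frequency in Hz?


f = v / stride_length
f = 1.25 / 1.12
f = 1.1161


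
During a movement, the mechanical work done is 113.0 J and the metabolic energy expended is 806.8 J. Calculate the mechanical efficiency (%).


eta = (W_mech / E_meta) * 100
eta = (113.0 / 806.8) * 100
ratio = 0.1401
eta = 14.0059


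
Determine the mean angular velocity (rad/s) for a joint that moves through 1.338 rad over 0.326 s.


omega = delta_theta / delta_t
omega = 1.338 / 0.326
omega = 4.1043


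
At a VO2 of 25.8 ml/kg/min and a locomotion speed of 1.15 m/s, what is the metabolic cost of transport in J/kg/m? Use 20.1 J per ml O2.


Power per kg = VO2 * 20.1 / 60
Power per kg = 25.8 * 20.1 / 60 = 8.6430 W/kg
Cost = power_per_kg / speed
Cost = 8.6430 / 1.15
Cost = 7.5157


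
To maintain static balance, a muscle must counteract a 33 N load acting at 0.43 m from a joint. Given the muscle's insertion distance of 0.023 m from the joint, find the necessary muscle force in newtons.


F_muscle = W * d_load / d_muscle
F_muscle = 33 * 0.43 / 0.023
Numerator = 14.1900
F_muscle = 616.9565


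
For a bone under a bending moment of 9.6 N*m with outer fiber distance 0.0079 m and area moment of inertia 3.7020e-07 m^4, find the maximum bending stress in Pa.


sigma = M * c / I
sigma = 9.6 * 0.0079 / 3.7020e-07
M * c = 0.0758
sigma = 204862.2366


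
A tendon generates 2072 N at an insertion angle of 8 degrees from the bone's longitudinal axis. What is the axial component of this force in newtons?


F_eff = F_tendon * cos(theta)
theta = 8 deg = 0.1396 rad
cos(theta) = 0.9903
F_eff = 2072 * 0.9903
F_eff = 2051.8354


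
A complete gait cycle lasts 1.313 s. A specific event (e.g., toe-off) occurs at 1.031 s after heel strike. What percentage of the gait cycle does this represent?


pct = (event_time / cycle_time) * 100
pct = (1.031 / 1.313) * 100
ratio = 0.7852
pct = 78.5225


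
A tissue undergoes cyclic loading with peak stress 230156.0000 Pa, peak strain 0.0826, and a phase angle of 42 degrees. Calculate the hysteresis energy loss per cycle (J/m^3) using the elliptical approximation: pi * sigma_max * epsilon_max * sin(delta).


E_loss = pi * sigma_max * epsilon_max * sin(delta)
delta = 42 deg = 0.7330 rad
sin(delta) = 0.6691
E_loss = pi * 230156.0000 * 0.0826 * 0.6691
E_loss = 39963.4632


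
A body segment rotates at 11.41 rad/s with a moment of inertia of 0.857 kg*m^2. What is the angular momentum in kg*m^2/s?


L = I * omega
L = 0.857 * 11.41
L = 9.7784


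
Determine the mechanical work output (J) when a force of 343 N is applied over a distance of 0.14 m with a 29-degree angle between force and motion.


W = F * d * cos(theta)
theta = 29 deg = 0.5061 rad
cos(theta) = 0.8746
W = 343 * 0.14 * 0.8746
W = 41.9992


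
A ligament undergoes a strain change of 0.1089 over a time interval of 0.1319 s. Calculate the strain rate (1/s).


strain_rate = delta_strain / delta_t
strain_rate = 0.1089 / 0.1319
strain_rate = 0.8256


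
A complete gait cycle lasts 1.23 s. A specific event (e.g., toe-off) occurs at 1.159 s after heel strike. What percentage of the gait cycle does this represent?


pct = (event_time / cycle_time) * 100
pct = (1.159 / 1.23) * 100
ratio = 0.9423
pct = 94.2276


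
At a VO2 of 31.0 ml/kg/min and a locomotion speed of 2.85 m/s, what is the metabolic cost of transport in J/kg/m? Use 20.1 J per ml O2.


Power per kg = VO2 * 20.1 / 60
Power per kg = 31.0 * 20.1 / 60 = 10.3850 W/kg
Cost = power_per_kg / speed
Cost = 10.3850 / 2.85
Cost = 3.6439


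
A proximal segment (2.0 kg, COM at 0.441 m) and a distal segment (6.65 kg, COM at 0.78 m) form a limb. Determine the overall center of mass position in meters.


COM = (m1*x1 + m2*x2) / (m1 + m2)
COM = (2.0*0.441 + 6.65*0.78) / (2.0 + 6.65)
Numerator = 6.0690
Denominator = 8.6500
COM = 0.7016


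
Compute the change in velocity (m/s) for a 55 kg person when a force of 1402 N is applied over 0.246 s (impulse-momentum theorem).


J = F * dt = 1402 * 0.246 = 344.8920 N*s
delta_v = J / m
delta_v = 344.8920 / 55
delta_v = 6.2708


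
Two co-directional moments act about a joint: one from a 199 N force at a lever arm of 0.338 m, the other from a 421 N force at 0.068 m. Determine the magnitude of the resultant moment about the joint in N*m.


M = F1 * d1 + F2 * d2
M = 199 * 0.338 + 421 * 0.068
M = 67.2620 + 28.6280
M = 95.8900


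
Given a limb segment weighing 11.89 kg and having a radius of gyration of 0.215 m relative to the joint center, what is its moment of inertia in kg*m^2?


I = m * k^2
I = 11.89 * 0.215^2
k^2 = 0.0462
I = 0.5496


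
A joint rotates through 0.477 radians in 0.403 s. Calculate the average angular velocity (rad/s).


omega = delta_theta / delta_t
omega = 0.477 / 0.403
omega = 1.1836


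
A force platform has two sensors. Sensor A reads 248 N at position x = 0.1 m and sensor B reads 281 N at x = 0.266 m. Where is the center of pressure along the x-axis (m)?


COP_x = (F1*x1 + F2*x2) / (F1 + F2)
COP_x = (248*0.1 + 281*0.266) / (248 + 281)
Numerator = 99.5460
Denominator = 529
COP_x = 0.1882


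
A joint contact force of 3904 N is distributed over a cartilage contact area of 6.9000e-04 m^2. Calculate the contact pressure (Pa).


P = F / A
P = 3904 / 6.9000e-04
P = 5.6580e+06


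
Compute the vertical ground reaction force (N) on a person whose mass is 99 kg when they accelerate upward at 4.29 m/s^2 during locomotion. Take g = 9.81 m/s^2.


GRF = m * (g + a)
GRF = 99 * (9.81 + 4.29)
GRF = 99 * 14.1000
GRF = 1395.9000


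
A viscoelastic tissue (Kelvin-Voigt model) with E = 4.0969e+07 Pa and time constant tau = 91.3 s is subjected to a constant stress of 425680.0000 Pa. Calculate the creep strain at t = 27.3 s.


epsilon(t) = (sigma/E) * (1 - exp(-t/tau))
sigma/E = 425680.0000 / 4.0969e+07 = 0.0104
exp(-t/tau) = exp(-27.3 / 91.3) = 0.7415
epsilon = 0.0104 * (1 - 0.7415)
epsilon = 0.0027


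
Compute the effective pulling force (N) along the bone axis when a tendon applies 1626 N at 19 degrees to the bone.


F_eff = F_tendon * cos(theta)
theta = 19 deg = 0.3316 rad
cos(theta) = 0.9455
F_eff = 1626 * 0.9455
F_eff = 1537.4132


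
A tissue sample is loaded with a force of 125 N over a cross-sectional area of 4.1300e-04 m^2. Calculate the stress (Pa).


stress = F / A
stress = 125 / 4.1300e-04
stress = 302663.4383


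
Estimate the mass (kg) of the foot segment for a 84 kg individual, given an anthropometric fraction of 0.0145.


m_segment = body_mass * fraction
m_segment = 84 * 0.0145
m_segment = 1.2180


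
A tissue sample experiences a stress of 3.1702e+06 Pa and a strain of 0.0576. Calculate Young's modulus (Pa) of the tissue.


E = stress / strain
E = 3.1702e+06 / 0.0576
E = 5.5038e+07


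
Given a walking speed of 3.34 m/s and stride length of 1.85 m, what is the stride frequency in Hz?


f = v / stride_length
f = 3.34 / 1.85
f = 1.8054


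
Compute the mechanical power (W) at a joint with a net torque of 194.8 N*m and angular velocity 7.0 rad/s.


P = M * omega
P = 194.8 * 7.0
P = 1363.6000


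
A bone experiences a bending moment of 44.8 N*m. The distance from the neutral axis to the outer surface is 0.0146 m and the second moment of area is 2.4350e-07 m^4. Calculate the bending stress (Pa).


sigma = M * c / I
sigma = 44.8 * 0.0146 / 2.4350e-07
M * c = 0.6541
sigma = 2.6862e+06


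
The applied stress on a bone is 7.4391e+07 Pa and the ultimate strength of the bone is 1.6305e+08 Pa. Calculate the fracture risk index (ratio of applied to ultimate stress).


FRI = applied / ultimate
FRI = 7.4391e+07 / 1.6305e+08
FRI = 0.4562


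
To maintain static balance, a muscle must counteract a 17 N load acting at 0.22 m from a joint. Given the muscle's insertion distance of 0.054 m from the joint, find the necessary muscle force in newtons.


F_muscle = W * d_load / d_muscle
F_muscle = 17 * 0.22 / 0.054
Numerator = 3.7400
F_muscle = 69.2593


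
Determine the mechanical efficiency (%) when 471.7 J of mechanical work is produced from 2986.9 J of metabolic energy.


eta = (W_mech / E_meta) * 100
eta = (471.7 / 2986.9) * 100
ratio = 0.1579
eta = 15.7923


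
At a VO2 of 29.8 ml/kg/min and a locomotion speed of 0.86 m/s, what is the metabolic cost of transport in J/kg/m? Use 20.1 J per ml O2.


Power per kg = VO2 * 20.1 / 60
Power per kg = 29.8 * 20.1 / 60 = 9.9830 W/kg
Cost = power_per_kg / speed
Cost = 9.9830 / 0.86
Cost = 11.6081


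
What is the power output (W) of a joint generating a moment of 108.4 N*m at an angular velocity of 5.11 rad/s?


P = M * omega
P = 108.4 * 5.11
P = 553.9240


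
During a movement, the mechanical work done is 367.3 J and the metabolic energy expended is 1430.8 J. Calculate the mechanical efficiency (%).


eta = (W_mech / E_meta) * 100
eta = (367.3 / 1430.8) * 100
ratio = 0.2567
eta = 25.6710


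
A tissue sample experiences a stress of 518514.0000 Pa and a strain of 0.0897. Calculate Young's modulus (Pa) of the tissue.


E = stress / strain
E = 518514.0000 / 0.0897
E = 5.7805e+06


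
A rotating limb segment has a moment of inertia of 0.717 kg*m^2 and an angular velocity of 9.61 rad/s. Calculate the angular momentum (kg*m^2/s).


L = I * omega
L = 0.717 * 9.61
L = 6.8904


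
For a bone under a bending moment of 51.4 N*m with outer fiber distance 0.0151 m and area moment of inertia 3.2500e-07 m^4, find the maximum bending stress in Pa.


sigma = M * c / I
sigma = 51.4 * 0.0151 / 3.2500e-07
M * c = 0.7761
sigma = 2.3881e+06


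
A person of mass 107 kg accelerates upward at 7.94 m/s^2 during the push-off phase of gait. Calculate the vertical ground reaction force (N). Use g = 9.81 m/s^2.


GRF = m * (g + a)
GRF = 107 * (9.81 + 7.94)
GRF = 107 * 17.7500
GRF = 1899.2500


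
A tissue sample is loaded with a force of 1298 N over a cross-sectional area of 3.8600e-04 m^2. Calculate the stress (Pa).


stress = F / A
stress = 1298 / 3.8600e-04
stress = 3.3627e+06


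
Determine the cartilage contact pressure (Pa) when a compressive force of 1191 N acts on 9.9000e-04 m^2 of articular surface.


P = F / A
P = 1191 / 9.9000e-04
P = 1.2030e+06


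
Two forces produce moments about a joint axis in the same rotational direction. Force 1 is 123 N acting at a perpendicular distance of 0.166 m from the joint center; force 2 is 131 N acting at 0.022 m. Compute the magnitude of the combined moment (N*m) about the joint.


M = F1 * d1 + F2 * d2
M = 123 * 0.166 + 131 * 0.022
M = 20.4180 + 2.8820
M = 23.3000


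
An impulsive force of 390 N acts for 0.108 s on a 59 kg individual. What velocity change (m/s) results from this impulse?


J = F * dt = 390 * 0.108 = 42.1200 N*s
delta_v = J / m
delta_v = 42.1200 / 59
delta_v = 0.7139


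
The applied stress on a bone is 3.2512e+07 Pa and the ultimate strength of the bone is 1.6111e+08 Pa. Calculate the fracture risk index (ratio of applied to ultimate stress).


FRI = applied / ultimate
FRI = 3.2512e+07 / 1.6111e+08
FRI = 0.2018


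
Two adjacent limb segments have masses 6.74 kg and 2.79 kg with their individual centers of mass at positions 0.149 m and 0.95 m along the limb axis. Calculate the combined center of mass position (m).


COM = (m1*x1 + m2*x2) / (m1 + m2)
COM = (6.74*0.149 + 2.79*0.95) / (6.74 + 2.79)
Numerator = 3.6548
Denominator = 9.5300
COM = 0.3835


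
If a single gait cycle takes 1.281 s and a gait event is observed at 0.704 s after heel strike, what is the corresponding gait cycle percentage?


pct = (event_time / cycle_time) * 100
pct = (0.704 / 1.281) * 100
ratio = 0.5496
pct = 54.9571


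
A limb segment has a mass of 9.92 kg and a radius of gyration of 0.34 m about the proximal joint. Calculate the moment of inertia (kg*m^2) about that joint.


I = m * k^2
I = 9.92 * 0.34^2
k^2 = 0.1156
I = 1.1468


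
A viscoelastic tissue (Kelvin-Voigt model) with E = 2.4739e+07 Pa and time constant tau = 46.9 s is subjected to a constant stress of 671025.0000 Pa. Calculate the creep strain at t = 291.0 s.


epsilon(t) = (sigma/E) * (1 - exp(-t/tau))
sigma/E = 671025.0000 / 2.4739e+07 = 0.0271
exp(-t/tau) = exp(-291.0 / 46.9) = 0.0020
epsilon = 0.0271 * (1 - 0.0020)
epsilon = 0.0271


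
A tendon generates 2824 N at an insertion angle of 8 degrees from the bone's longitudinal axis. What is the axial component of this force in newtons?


F_eff = F_tendon * cos(theta)
theta = 8 deg = 0.1396 rad
cos(theta) = 0.9903
F_eff = 2824 * 0.9903
F_eff = 2796.5170


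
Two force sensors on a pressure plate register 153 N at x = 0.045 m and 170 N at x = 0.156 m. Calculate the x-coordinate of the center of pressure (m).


COP_x = (F1*x1 + F2*x2) / (F1 + F2)
COP_x = (153*0.045 + 170*0.156) / (153 + 170)
Numerator = 33.4050
Denominator = 323
COP_x = 0.1034


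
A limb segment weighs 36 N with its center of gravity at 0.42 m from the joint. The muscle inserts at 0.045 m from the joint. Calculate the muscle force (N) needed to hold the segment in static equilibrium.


F_muscle = W * d_load / d_muscle
F_muscle = 36 * 0.42 / 0.045
Numerator = 15.1200
F_muscle = 336.0000


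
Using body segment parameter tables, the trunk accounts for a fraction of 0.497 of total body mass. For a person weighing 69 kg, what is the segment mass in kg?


m_segment = body_mass * fraction
m_segment = 69 * 0.497
m_segment = 34.2930


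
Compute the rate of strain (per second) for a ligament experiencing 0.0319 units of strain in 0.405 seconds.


strain_rate = delta_strain / delta_t
strain_rate = 0.0319 / 0.405
strain_rate = 0.0788


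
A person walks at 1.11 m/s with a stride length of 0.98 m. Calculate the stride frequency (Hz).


f = v / stride_length
f = 1.11 / 0.98
f = 1.1327


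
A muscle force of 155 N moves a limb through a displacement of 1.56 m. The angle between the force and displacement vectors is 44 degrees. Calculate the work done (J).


W = F * d * cos(theta)
theta = 44 deg = 0.7679 rad
cos(theta) = 0.7193
W = 155 * 1.56 * 0.7193
W = 173.9364


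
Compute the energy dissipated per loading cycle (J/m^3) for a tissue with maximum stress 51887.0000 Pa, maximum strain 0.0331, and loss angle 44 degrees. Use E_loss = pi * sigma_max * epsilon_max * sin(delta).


E_loss = pi * sigma_max * epsilon_max * sin(delta)
delta = 44 deg = 0.7679 rad
sin(delta) = 0.6947
E_loss = pi * 51887.0000 * 0.0331 * 0.6947
E_loss = 3748.0701


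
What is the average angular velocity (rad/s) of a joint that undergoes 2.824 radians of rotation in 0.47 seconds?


omega = delta_theta / delta_t
omega = 2.824 / 0.47
omega = 6.0085


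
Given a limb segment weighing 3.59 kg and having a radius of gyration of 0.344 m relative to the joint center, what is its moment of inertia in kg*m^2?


I = m * k^2
I = 3.59 * 0.344^2
k^2 = 0.1183
I = 0.4248


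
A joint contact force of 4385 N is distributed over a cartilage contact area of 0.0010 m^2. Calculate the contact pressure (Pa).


P = F / A
P = 4385 / 0.0010
P = 4.3850e+06


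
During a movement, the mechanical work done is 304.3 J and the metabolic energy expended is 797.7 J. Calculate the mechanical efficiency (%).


eta = (W_mech / E_meta) * 100
eta = (304.3 / 797.7) * 100
ratio = 0.3815
eta = 38.1472


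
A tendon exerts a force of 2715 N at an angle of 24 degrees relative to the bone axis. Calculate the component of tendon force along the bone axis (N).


F_eff = F_tendon * cos(theta)
theta = 24 deg = 0.4189 rad
cos(theta) = 0.9135
F_eff = 2715 * 0.9135
F_eff = 2480.2759


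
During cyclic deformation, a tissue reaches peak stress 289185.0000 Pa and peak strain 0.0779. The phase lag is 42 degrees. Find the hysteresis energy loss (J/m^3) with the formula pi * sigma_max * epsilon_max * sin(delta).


E_loss = pi * sigma_max * epsilon_max * sin(delta)
delta = 42 deg = 0.7330 rad
sin(delta) = 0.6691
E_loss = pi * 289185.0000 * 0.0779 * 0.6691
E_loss = 47355.8883


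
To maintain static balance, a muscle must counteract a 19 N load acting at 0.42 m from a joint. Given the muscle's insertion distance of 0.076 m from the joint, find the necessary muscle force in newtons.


F_muscle = W * d_load / d_muscle
F_muscle = 19 * 0.42 / 0.076
Numerator = 7.9800
F_muscle = 105.0000


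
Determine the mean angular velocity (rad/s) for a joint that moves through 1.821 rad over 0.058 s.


omega = delta_theta / delta_t
omega = 1.821 / 0.058
omega = 31.3966


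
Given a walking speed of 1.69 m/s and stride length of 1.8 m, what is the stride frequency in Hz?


f = v / stride_length
f = 1.69 / 1.8
f = 0.9389


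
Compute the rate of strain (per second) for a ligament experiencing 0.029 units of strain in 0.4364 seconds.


strain_rate = delta_strain / delta_t
strain_rate = 0.029 / 0.4364
strain_rate = 0.0665


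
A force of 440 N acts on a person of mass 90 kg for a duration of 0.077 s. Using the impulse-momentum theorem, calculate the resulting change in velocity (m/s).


J = F * dt = 440 * 0.077 = 33.8800 N*s
delta_v = J / m
delta_v = 33.8800 / 90
delta_v = 0.3764


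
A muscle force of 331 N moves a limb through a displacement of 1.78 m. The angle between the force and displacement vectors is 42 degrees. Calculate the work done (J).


W = F * d * cos(theta)
theta = 42 deg = 0.7330 rad
cos(theta) = 0.7431
W = 331 * 1.78 * 0.7431
W = 437.8461


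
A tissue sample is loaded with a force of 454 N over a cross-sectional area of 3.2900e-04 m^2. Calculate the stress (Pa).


stress = F / A
stress = 454 / 3.2900e-04
stress = 1.3799e+06


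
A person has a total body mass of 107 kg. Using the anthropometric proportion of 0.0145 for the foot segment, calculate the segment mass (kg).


m_segment = body_mass * fraction
m_segment = 107 * 0.0145
m_segment = 1.5515


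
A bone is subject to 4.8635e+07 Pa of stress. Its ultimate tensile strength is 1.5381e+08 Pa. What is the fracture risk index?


FRI = applied / ultimate
FRI = 4.8635e+07 / 1.5381e+08
FRI = 0.3162


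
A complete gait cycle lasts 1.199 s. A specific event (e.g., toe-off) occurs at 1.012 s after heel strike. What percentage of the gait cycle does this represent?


pct = (event_time / cycle_time) * 100
pct = (1.012 / 1.199) * 100
ratio = 0.8440
pct = 84.4037


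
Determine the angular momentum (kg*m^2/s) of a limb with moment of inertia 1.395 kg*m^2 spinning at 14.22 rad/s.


L = I * omega
L = 1.395 * 14.22
L = 19.8369


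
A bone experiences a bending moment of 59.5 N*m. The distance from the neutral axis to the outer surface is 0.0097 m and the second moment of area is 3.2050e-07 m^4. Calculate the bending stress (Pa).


sigma = M * c / I
sigma = 59.5 * 0.0097 / 3.2050e-07
M * c = 0.5772
sigma = 1.8008e+06


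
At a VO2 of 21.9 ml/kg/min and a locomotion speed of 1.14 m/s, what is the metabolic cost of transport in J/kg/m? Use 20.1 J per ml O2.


Power per kg = VO2 * 20.1 / 60
Power per kg = 21.9 * 20.1 / 60 = 7.3365 W/kg
Cost = power_per_kg / speed
Cost = 7.3365 / 1.14
Cost = 6.4355


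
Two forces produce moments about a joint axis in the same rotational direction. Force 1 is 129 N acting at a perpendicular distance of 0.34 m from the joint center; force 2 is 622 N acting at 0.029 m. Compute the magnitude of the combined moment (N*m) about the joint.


M = F1 * d1 + F2 * d2
M = 129 * 0.34 + 622 * 0.029
M = 43.8600 + 18.0380
M = 61.8980


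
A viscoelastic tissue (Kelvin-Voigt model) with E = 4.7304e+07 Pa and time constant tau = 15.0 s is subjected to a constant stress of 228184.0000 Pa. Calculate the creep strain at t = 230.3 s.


epsilon(t) = (sigma/E) * (1 - exp(-t/tau))
sigma/E = 228184.0000 / 4.7304e+07 = 0.0048
exp(-t/tau) = exp(-230.3 / 15.0) = 2.1485e-07
epsilon = 0.0048 * (1 - 2.1485e-07)
epsilon = 0.0048


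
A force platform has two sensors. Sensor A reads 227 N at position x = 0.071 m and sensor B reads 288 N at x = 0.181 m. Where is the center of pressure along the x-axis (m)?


COP_x = (F1*x1 + F2*x2) / (F1 + F2)
COP_x = (227*0.071 + 288*0.181) / (227 + 288)
Numerator = 68.2450
Denominator = 515
COP_x = 0.1325


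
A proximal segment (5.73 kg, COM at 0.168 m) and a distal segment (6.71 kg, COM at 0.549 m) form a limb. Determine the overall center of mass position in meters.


COM = (m1*x1 + m2*x2) / (m1 + m2)
COM = (5.73*0.168 + 6.71*0.549) / (5.73 + 6.71)
Numerator = 4.6464
Denominator = 12.4400
COM = 0.3735


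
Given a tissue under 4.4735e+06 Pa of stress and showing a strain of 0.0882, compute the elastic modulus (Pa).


E = stress / strain
E = 4.4735e+06 / 0.0882
E = 5.0720e+07


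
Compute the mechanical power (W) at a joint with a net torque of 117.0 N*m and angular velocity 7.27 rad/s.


P = M * omega
P = 117.0 * 7.27
P = 850.5900


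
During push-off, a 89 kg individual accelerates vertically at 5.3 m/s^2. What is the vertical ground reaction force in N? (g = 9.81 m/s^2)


GRF = m * (g + a)
GRF = 89 * (9.81 + 5.3)
GRF = 89 * 15.1100
GRF = 1344.7900


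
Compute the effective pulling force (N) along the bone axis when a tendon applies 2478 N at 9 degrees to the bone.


F_eff = F_tendon * cos(theta)
theta = 9 deg = 0.1571 rad
cos(theta) = 0.9877
F_eff = 2478 * 0.9877
F_eff = 2447.4917


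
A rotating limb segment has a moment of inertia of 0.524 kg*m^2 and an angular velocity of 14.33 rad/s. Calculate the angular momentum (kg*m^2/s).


L = I * omega
L = 0.524 * 14.33
L = 7.5089


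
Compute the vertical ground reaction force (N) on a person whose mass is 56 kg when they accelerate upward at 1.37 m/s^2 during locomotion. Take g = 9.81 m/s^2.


GRF = m * (g + a)
GRF = 56 * (9.81 + 1.37)
GRF = 56 * 11.1800
GRF = 626.0800


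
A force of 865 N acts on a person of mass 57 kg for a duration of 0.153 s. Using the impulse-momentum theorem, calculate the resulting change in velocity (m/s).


J = F * dt = 865 * 0.153 = 132.3450 N*s
delta_v = J / m
delta_v = 132.3450 / 57
delta_v = 2.3218


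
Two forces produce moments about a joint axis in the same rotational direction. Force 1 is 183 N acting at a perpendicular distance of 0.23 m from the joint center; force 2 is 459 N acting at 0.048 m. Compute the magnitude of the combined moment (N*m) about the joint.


M = F1 * d1 + F2 * d2
M = 183 * 0.23 + 459 * 0.048
M = 42.0900 + 22.0320
M = 64.1220


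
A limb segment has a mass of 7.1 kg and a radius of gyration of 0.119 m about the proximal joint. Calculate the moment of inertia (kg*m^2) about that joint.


I = m * k^2
I = 7.1 * 0.119^2
k^2 = 0.0142
I = 0.1005


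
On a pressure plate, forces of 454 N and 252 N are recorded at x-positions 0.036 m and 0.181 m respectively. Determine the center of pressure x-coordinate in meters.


COP_x = (F1*x1 + F2*x2) / (F1 + F2)
COP_x = (454*0.036 + 252*0.181) / (454 + 252)
Numerator = 61.9560
Denominator = 706
COP_x = 0.0878


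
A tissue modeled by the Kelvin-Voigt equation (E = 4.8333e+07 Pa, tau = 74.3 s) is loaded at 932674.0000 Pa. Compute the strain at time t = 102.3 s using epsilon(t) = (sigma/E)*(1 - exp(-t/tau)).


epsilon(t) = (sigma/E) * (1 - exp(-t/tau))
sigma/E = 932674.0000 / 4.8333e+07 = 0.0193
exp(-t/tau) = exp(-102.3 / 74.3) = 0.2524
epsilon = 0.0193 * (1 - 0.2524)
epsilon = 0.0144


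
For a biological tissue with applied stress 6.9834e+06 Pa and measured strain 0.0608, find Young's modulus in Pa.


E = stress / strain
E = 6.9834e+06 / 0.0608
E = 1.1486e+08


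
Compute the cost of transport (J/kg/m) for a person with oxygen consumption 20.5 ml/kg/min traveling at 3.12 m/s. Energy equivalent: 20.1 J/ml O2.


Power per kg = VO2 * 20.1 / 60
Power per kg = 20.5 * 20.1 / 60 = 6.8675 W/kg
Cost = power_per_kg / speed
Cost = 6.8675 / 3.12
Cost = 2.2011


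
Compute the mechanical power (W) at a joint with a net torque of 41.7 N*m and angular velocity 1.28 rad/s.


P = M * omega
P = 41.7 * 1.28
P = 53.3760


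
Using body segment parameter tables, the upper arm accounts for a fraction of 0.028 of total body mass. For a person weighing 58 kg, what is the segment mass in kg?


m_segment = body_mass * fraction
m_segment = 58 * 0.028
m_segment = 1.6240


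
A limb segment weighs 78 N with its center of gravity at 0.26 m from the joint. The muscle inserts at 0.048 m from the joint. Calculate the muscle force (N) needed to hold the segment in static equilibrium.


F_muscle = W * d_load / d_muscle
F_muscle = 78 * 0.26 / 0.048
Numerator = 20.2800
F_muscle = 422.5000


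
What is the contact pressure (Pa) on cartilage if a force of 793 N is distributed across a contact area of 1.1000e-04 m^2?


P = F / A
P = 793 / 1.1000e-04
P = 7.2091e+06


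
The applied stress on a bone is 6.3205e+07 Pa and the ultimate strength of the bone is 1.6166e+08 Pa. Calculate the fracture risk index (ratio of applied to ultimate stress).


FRI = applied / ultimate
FRI = 6.3205e+07 / 1.6166e+08
FRI = 0.3910


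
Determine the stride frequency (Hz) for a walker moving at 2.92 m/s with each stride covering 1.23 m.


f = v / stride_length
f = 2.92 / 1.23
f = 2.3740


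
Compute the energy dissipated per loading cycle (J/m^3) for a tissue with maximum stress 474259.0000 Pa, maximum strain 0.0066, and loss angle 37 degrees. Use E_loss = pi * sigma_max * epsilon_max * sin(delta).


E_loss = pi * sigma_max * epsilon_max * sin(delta)
delta = 37 deg = 0.6458 rad
sin(delta) = 0.6018
E_loss = pi * 474259.0000 * 0.0066 * 0.6018
E_loss = 5917.9653


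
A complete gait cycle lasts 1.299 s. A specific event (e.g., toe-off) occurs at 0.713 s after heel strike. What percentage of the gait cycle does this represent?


pct = (event_time / cycle_time) * 100
pct = (0.713 / 1.299) * 100
ratio = 0.5489
pct = 54.8884


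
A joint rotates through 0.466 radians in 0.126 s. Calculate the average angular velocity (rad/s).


omega = delta_theta / delta_t
omega = 0.466 / 0.126
omega = 3.6984


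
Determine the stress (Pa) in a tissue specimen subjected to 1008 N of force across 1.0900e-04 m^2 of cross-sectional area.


stress = F / A
stress = 1008 / 1.0900e-04
stress = 9.2477e+06


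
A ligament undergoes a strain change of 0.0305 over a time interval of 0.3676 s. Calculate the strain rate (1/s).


strain_rate = delta_strain / delta_t
strain_rate = 0.0305 / 0.3676
strain_rate = 0.0830


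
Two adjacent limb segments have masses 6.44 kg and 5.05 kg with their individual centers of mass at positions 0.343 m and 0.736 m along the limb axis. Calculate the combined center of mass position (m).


COM = (m1*x1 + m2*x2) / (m1 + m2)
COM = (6.44*0.343 + 5.05*0.736) / (6.44 + 5.05)
Numerator = 5.9257
Denominator = 11.4900
COM = 0.5157


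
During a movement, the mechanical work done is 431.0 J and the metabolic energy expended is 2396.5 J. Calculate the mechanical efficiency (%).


eta = (W_mech / E_meta) * 100
eta = (431.0 / 2396.5) * 100
ratio = 0.1798
eta = 17.9846


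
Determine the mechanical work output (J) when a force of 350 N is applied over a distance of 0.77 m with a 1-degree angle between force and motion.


W = F * d * cos(theta)
theta = 1 deg = 0.0175 rad
cos(theta) = 0.9998
W = 350 * 0.77 * 0.9998
W = 269.4590


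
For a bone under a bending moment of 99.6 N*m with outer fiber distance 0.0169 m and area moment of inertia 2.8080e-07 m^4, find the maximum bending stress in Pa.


sigma = M * c / I
sigma = 99.6 * 0.0169 / 2.8080e-07
M * c = 1.6832
sigma = 5.9944e+06


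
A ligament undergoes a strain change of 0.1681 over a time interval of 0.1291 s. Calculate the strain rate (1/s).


strain_rate = delta_strain / delta_t
strain_rate = 0.1681 / 0.1291
strain_rate = 1.3021


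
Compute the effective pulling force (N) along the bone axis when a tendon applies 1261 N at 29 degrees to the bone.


F_eff = F_tendon * cos(theta)
theta = 29 deg = 0.5061 rad
cos(theta) = 0.8746
F_eff = 1261 * 0.8746
F_eff = 1102.8955


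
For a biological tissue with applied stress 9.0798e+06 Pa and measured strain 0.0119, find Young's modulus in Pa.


E = stress / strain
E = 9.0798e+06 / 0.0119
E = 7.6301e+08


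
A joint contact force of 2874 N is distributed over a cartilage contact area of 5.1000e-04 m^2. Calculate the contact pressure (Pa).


P = F / A
P = 2874 / 5.1000e-04
P = 5.6353e+06


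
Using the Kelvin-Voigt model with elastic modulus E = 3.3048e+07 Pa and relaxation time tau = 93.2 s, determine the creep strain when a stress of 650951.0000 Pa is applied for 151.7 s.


epsilon(t) = (sigma/E) * (1 - exp(-t/tau))
sigma/E = 650951.0000 / 3.3048e+07 = 0.0197
exp(-t/tau) = exp(-151.7 / 93.2) = 0.1964
epsilon = 0.0197 * (1 - 0.1964)
epsilon = 0.0158


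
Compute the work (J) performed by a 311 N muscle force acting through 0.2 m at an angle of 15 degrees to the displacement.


W = F * d * cos(theta)
theta = 15 deg = 0.2618 rad
cos(theta) = 0.9659
W = 311 * 0.2 * 0.9659
W = 60.0806


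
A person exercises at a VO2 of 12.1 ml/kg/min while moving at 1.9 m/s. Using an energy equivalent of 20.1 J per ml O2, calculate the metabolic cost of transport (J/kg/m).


Power per kg = VO2 * 20.1 / 60
Power per kg = 12.1 * 20.1 / 60 = 4.0535 W/kg
Cost = power_per_kg / speed
Cost = 4.0535 / 1.9
Cost = 2.1334


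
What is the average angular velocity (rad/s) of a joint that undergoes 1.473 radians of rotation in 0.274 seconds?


omega = delta_theta / delta_t
omega = 1.473 / 0.274
omega = 5.3759


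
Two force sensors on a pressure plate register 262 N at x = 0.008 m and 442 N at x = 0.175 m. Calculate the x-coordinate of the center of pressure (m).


COP_x = (F1*x1 + F2*x2) / (F1 + F2)
COP_x = (262*0.008 + 442*0.175) / (262 + 442)
Numerator = 79.4460
Denominator = 704
COP_x = 0.1128


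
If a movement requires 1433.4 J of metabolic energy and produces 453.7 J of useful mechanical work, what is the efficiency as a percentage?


eta = (W_mech / E_meta) * 100
eta = (453.7 / 1433.4) * 100
ratio = 0.3165
eta = 31.6520


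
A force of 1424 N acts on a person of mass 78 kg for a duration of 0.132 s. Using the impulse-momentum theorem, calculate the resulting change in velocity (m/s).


J = F * dt = 1424 * 0.132 = 187.9680 N*s
delta_v = J / m
delta_v = 187.9680 / 78
delta_v = 2.4098


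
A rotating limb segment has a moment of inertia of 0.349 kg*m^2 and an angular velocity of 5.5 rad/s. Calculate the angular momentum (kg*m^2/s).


L = I * omega
L = 0.349 * 5.5
L = 1.9195


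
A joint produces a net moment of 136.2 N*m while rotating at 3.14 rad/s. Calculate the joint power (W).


P = M * omega
P = 136.2 * 3.14
P = 427.6680


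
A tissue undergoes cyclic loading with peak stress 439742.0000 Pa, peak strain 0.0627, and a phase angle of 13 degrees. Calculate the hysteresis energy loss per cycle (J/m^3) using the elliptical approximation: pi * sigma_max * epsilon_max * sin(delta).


E_loss = pi * sigma_max * epsilon_max * sin(delta)
delta = 13 deg = 0.2269 rad
sin(delta) = 0.2250
E_loss = pi * 439742.0000 * 0.0627 * 0.2250
E_loss = 19485.1339


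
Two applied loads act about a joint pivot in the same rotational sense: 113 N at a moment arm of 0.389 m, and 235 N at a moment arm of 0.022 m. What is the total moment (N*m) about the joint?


M = F1 * d1 + F2 * d2
M = 113 * 0.389 + 235 * 0.022
M = 43.9570 + 5.1700
M = 49.1270


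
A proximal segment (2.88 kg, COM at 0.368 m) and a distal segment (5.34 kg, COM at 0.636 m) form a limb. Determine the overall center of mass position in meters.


COM = (m1*x1 + m2*x2) / (m1 + m2)
COM = (2.88*0.368 + 5.34*0.636) / (2.88 + 5.34)
Numerator = 4.4561
Denominator = 8.2200
COM = 0.5421


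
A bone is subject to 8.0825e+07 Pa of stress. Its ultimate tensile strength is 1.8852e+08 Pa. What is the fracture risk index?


FRI = applied / ultimate
FRI = 8.0825e+07 / 1.8852e+08
FRI = 0.4287


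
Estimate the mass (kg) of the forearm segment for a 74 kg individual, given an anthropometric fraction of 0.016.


m_segment = body_mass * fraction
m_segment = 74 * 0.016
m_segment = 1.1840


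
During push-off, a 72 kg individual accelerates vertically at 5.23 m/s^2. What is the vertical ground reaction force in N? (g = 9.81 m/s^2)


GRF = m * (g + a)
GRF = 72 * (9.81 + 5.23)
GRF = 72 * 15.0400
GRF = 1082.8800


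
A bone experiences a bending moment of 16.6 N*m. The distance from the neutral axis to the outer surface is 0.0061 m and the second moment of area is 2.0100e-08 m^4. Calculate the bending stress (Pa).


sigma = M * c / I
sigma = 16.6 * 0.0061 / 2.0100e-08
M * c = 0.1013
sigma = 5.0378e+06


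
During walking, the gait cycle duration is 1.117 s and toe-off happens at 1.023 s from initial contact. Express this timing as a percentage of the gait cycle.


pct = (event_time / cycle_time) * 100
pct = (1.023 / 1.117) * 100
ratio = 0.9158
pct = 91.5846


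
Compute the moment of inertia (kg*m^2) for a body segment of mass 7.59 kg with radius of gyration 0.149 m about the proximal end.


I = m * k^2
I = 7.59 * 0.149^2
k^2 = 0.0222
I = 0.1685


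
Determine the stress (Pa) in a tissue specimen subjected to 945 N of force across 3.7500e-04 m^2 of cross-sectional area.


stress = F / A
stress = 945 / 3.7500e-04
stress = 2.5200e+06


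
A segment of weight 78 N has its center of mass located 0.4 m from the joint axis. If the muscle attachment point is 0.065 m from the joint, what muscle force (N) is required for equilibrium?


F_muscle = W * d_load / d_muscle
F_muscle = 78 * 0.4 / 0.065
Numerator = 31.2000
F_muscle = 480.0000


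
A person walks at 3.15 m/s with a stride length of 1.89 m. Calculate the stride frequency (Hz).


f = v / stride_length
f = 3.15 / 1.89
f = 1.6667


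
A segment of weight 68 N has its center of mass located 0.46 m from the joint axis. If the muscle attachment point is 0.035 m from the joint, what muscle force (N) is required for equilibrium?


F_muscle = W * d_load / d_muscle
F_muscle = 68 * 0.46 / 0.035
Numerator = 31.2800
F_muscle = 893.7143


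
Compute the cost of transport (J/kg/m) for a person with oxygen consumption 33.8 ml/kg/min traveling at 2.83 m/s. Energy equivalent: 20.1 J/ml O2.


Power per kg = VO2 * 20.1 / 60
Power per kg = 33.8 * 20.1 / 60 = 11.3230 W/kg
Cost = power_per_kg / speed
Cost = 11.3230 / 2.83
Cost = 4.0011


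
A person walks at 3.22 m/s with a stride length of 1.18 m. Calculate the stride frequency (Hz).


f = v / stride_length
f = 3.22 / 1.18
f = 2.7288


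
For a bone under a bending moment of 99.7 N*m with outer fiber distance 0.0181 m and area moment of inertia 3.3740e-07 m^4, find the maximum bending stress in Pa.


sigma = M * c / I
sigma = 99.7 * 0.0181 / 3.3740e-07
M * c = 1.8046
sigma = 5.3485e+06


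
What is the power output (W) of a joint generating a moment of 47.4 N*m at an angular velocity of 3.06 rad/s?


P = M * omega
P = 47.4 * 3.06
P = 145.0440


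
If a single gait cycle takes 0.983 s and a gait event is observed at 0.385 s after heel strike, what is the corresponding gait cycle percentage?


pct = (event_time / cycle_time) * 100
pct = (0.385 / 0.983) * 100
ratio = 0.3917
pct = 39.1658


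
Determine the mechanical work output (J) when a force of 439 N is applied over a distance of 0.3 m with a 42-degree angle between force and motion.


W = F * d * cos(theta)
theta = 42 deg = 0.7330 rad
cos(theta) = 0.7431
W = 439 * 0.3 * 0.7431
W = 97.8722
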